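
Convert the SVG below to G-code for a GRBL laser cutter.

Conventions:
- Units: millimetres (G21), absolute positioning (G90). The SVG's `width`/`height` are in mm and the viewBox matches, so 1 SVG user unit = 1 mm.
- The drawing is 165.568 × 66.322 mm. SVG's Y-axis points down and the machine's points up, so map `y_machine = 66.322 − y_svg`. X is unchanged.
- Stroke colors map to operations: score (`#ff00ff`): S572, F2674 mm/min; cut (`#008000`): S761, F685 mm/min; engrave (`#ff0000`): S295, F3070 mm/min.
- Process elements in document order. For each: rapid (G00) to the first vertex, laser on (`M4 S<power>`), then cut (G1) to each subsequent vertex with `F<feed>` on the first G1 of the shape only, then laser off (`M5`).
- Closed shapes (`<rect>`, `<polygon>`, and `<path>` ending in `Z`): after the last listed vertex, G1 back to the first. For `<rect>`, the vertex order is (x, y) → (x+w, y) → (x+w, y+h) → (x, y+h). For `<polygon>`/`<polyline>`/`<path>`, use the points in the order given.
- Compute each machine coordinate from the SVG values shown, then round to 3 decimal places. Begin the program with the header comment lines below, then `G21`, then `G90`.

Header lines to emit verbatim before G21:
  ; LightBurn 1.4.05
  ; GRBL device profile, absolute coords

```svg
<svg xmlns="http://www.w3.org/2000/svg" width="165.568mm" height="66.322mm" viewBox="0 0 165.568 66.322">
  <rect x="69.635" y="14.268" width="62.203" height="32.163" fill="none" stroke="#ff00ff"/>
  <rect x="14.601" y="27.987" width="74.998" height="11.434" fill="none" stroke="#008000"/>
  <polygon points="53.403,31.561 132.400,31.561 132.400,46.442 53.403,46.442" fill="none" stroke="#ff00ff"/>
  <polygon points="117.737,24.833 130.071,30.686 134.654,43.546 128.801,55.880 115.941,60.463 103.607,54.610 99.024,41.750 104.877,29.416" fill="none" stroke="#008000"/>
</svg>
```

Since the viewBox matches the mm dimensions, user units are millimetres directly. The only transform is the Y-flip y_m = 66.322 − y_svg.

Shape 1 is a rectangle drawn with `<rect>`. Its stroke #ff00ff means score at S572, F2674. After flipping Y the toolpath is (69.635,52.054) → (131.838,52.054) → (131.838,19.891) → (69.635,19.891) → (69.635,52.054), returning to the start.

Shape 2 is a rectangle drawn with `<rect>`. Its stroke #008000 means cut at S761, F685. After flipping Y the toolpath is (14.601,38.335) → (89.599,38.335) → (89.599,26.901) → (14.601,26.901) → (14.601,38.335), returning to the start.

Shape 3 is a rectangle drawn with `<polygon>`. Its stroke #ff00ff means score at S572, F2674. After flipping Y the toolpath is (53.403,34.761) → (132.400,34.761) → (132.400,19.880) → (53.403,19.880) → (53.403,34.761), returning to the start.

Shape 4 is a regular polygon drawn with `<polygon>`. Its stroke #008000 means cut at S761, F685. After flipping Y the toolpath is (117.737,41.489) → (130.071,35.636) → (134.654,22.776) → (128.801,10.442) → (115.941,5.859) → (103.607,11.712) → (99.024,24.572) → (104.877,36.906) → (117.737,41.489), returning to the start.

; LightBurn 1.4.05
; GRBL device profile, absolute coords
G21
G90
G00 X69.635 Y52.054
M4 S572
G1 X131.838 Y52.054 F2674
G1 X131.838 Y19.891
G1 X69.635 Y19.891
G1 X69.635 Y52.054
M5
G00 X14.601 Y38.335
M4 S761
G1 X89.599 Y38.335 F685
G1 X89.599 Y26.901
G1 X14.601 Y26.901
G1 X14.601 Y38.335
M5
G00 X53.403 Y34.761
M4 S572
G1 X132.400 Y34.761 F2674
G1 X132.400 Y19.880
G1 X53.403 Y19.880
G1 X53.403 Y34.761
M5
G00 X117.737 Y41.489
M4 S761
G1 X130.071 Y35.636 F685
G1 X134.654 Y22.776
G1 X128.801 Y10.442
G1 X115.941 Y5.859
G1 X103.607 Y11.712
G1 X99.024 Y24.572
G1 X104.877 Y36.906
G1 X117.737 Y41.489
M5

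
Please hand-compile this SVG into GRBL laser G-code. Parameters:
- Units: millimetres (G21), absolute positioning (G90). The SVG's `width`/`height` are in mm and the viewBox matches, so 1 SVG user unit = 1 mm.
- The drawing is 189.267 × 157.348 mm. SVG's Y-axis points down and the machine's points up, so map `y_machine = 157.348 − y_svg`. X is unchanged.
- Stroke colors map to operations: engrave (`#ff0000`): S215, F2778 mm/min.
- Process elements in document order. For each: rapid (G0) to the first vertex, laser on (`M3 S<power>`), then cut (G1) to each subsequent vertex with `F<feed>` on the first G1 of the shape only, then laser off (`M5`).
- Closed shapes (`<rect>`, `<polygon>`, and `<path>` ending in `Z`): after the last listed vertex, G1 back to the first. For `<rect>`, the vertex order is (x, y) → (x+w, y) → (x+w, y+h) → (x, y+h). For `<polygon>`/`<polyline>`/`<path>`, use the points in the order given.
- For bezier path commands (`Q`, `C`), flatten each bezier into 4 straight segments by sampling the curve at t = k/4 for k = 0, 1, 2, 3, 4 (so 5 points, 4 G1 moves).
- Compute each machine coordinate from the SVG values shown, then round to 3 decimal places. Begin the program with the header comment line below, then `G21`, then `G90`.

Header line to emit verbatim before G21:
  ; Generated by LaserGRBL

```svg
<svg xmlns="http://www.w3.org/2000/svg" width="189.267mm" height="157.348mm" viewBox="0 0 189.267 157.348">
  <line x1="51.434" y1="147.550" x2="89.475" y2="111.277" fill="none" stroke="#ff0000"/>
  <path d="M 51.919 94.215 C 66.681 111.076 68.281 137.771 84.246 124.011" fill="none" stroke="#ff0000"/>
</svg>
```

viewBox `0 0 189.267 157.348` with mm width/height → 1 unit = 1 mm. Flip: y_m = 157.348 − y_svg.

**Shape 1** — `<line>` line segment, stroke `#ff0000` → engrave (S215, F2778). Machine vertices: (51.434,9.798) → (89.475,46.071). Open path.

**Shape 2** — `<path>` cubic bezier, stroke `#ff0000` → engrave (S215, F2778). Control points (SVG): P0=(51.919,94.215), P1=(66.681,111.076), P2=(68.281,137.771), P3=(84.246,124.011); sampled at t=k/4. Machine vertices: (51.919,63.133) → (60.953,49.429) → (67.631,36.752) → (74.536,29.817) → (84.246,33.337). Open path.

; Generated by LaserGRBL
G21
G90
G0 X51.434 Y9.798
M3 S215
G1 X89.475 Y46.071 F2778
M5
G0 X51.919 Y63.133
M3 S215
G1 X60.953 Y49.429 F2778
G1 X67.631 Y36.752
G1 X74.536 Y29.817
G1 X84.246 Y33.337
M5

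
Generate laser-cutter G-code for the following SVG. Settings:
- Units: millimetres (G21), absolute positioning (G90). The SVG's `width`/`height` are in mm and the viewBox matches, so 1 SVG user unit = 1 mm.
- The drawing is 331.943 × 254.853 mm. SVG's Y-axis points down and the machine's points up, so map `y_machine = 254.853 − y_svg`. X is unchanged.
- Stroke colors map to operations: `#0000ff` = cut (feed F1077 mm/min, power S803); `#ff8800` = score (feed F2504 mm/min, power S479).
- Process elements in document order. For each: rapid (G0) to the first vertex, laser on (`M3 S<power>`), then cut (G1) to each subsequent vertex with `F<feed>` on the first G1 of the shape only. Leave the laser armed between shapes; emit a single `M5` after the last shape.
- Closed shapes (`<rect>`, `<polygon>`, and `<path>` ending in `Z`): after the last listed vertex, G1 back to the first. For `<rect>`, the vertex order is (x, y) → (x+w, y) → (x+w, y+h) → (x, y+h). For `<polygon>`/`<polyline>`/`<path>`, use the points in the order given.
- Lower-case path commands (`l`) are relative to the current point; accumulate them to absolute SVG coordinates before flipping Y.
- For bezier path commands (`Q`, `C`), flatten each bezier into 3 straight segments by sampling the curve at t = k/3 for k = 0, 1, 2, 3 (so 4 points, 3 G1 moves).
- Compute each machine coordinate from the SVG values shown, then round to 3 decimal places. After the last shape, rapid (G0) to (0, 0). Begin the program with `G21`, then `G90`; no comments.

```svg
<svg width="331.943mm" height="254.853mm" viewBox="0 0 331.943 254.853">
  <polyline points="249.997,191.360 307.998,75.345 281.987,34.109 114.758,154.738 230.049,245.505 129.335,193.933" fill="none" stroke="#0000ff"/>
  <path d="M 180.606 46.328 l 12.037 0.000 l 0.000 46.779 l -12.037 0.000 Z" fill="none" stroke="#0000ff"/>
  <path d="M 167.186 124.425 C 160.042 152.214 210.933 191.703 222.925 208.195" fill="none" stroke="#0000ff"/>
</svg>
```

G21
G90
G0 X249.997 Y63.493
M3 S803
G1 X307.998 Y179.508 F1077
G1 X281.987 Y220.744
G1 X114.758 Y100.115
G1 X230.049 Y9.348
G1 X129.335 Y60.920
G0 X180.606 Y208.525
M3 S803
G1 X192.643 Y208.525 F1077
G1 X192.643 Y161.746
G1 X180.606 Y161.746
G1 X180.606 Y208.525
G0 X167.186 Y130.428
M3 S803
G1 X175.797 Y100.024 F1077
G1 X201.557 Y69.531
G1 X222.925 Y46.658
M5
G0 X0.000 Y0.000

viewBox `0 0 331.943 254.853` with mm width/height → 1 unit = 1 mm. Flip: y_m = 254.853 − y_svg.

**Shape 1** — `<polyline>` open polyline, stroke `#0000ff` → cut (S803, F1077). Machine vertices: (249.997,63.493) → (307.998,179.508) → (281.987,220.744) → (114.758,100.115) → (230.049,9.348) → (129.335,60.920). Open path.

**Shape 2** — `<path>` rectangle, stroke `#0000ff` → cut (S803, F1077). Machine vertices: (180.606,208.525) → (192.643,208.525) → (192.643,161.746) → (180.606,161.746) → (180.606,208.525). Closed: final G1 returns to the first vertex.

**Shape 3** — `<path>` cubic bezier, stroke `#0000ff` → cut (S803, F1077). Control points (SVG): P0=(167.186,124.425), P1=(160.042,152.214), P2=(210.933,191.703), P3=(222.925,208.195); sampled at t=k/3. Machine vertices: (167.186,130.428) → (175.797,100.024) → (201.557,69.531) → (222.925,46.658). Open path.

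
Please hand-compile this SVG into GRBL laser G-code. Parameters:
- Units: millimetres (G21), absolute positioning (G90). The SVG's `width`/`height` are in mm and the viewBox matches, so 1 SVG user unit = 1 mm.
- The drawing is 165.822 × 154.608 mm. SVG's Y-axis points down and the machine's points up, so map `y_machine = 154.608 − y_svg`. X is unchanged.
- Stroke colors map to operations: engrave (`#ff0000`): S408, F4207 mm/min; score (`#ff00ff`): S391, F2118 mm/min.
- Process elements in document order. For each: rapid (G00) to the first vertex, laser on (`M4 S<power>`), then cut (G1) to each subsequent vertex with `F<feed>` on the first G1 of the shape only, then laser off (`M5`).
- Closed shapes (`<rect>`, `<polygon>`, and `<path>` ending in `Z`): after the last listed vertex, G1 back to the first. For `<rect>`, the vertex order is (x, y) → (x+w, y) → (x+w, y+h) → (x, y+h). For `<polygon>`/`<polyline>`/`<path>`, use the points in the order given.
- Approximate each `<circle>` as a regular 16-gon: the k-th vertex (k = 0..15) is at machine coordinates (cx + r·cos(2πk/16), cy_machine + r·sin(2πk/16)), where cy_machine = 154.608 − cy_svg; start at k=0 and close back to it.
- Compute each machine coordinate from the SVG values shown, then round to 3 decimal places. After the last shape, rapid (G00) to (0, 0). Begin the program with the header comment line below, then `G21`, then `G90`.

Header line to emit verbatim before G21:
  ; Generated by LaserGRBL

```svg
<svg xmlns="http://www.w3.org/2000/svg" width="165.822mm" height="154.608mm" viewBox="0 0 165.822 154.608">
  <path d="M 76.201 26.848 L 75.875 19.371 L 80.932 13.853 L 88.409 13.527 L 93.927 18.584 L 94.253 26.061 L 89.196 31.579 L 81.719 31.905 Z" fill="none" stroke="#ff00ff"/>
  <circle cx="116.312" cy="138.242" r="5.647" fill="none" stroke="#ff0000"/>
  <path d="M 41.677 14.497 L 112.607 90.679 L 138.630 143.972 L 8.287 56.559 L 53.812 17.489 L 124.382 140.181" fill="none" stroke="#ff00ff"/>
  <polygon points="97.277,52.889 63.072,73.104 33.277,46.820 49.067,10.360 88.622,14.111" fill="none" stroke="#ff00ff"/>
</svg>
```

; Generated by LaserGRBL
G21
G90
G00 X76.201 Y127.760
M4 S391
G1 X75.875 Y135.237 F2118
G1 X80.932 Y140.755
G1 X88.409 Y141.081
G1 X93.927 Y136.024
G1 X94.253 Y128.547
G1 X89.196 Y123.029
G1 X81.719 Y122.703
G1 X76.201 Y127.760
M5
G00 X121.959 Y16.366
M4 S408
G1 X121.529 Y18.527 F4207
G1 X120.305 Y20.359
G1 X118.473 Y21.583
G1 X116.312 Y22.013
G1 X114.151 Y21.583
G1 X112.319 Y20.359
G1 X111.095 Y18.527
G1 X110.665 Y16.366
G1 X111.095 Y14.205
G1 X112.319 Y12.373
G1 X114.151 Y11.149
G1 X116.312 Y10.719
G1 X118.473 Y11.149
G1 X120.305 Y12.373
G1 X121.529 Y14.205
G1 X121.959 Y16.366
M5
G00 X41.677 Y140.111
M4 S391
G1 X112.607 Y63.929 F2118
G1 X138.630 Y10.636
G1 X8.287 Y98.049
G1 X53.812 Y137.119
G1 X124.382 Y14.427
M5
G00 X97.277 Y101.719
M4 S391
G1 X63.072 Y81.504 F2118
G1 X33.277 Y107.788
G1 X49.067 Y144.248
G1 X88.622 Y140.497
G1 X97.277 Y101.719
M5
G00 X0.000 Y0.000

viewBox `0 0 165.822 154.608` with mm width/height → 1 unit = 1 mm. Flip: y_m = 154.608 − y_svg.

**Shape 1** — `<path>` regular polygon, stroke `#ff00ff` → score (S391, F2118). Machine vertices: (76.201,127.760) → (75.875,135.237) → (80.932,140.755) → (88.409,141.081) → (93.927,136.024) → (94.253,128.547) → (89.196,123.029) → (81.719,122.703) → (76.201,127.760). Closed: final G1 returns to the first vertex.

**Shape 2** — `<circle>` circle, stroke `#ff0000` → engrave (S408, F4207). Machine vertices: (121.959,16.366) → (121.529,18.527) → (120.305,20.359) → (118.473,21.583) → (116.312,22.013) → (114.151,21.583) → (112.319,20.359) → (111.095,18.527) → (110.665,16.366) → (111.095,14.205) → (112.319,12.373) → (114.151,11.149) → (116.312,10.719) → (118.473,11.149) → (120.305,12.373) → (121.529,14.205) → (121.959,16.366). Closed: final G1 returns to the first vertex.

**Shape 3** — `<path>` open polyline, stroke `#ff00ff` → score (S391, F2118). Machine vertices: (41.677,140.111) → (112.607,63.929) → (138.630,10.636) → (8.287,98.049) → (53.812,137.119) → (124.382,14.427). Open path.

**Shape 4** — `<polygon>` regular polygon, stroke `#ff00ff` → score (S391, F2118). Machine vertices: (97.277,101.719) → (63.072,81.504) → (33.277,107.788) → (49.067,144.248) → (88.622,140.497) → (97.277,101.719). Closed: final G1 returns to the first vertex.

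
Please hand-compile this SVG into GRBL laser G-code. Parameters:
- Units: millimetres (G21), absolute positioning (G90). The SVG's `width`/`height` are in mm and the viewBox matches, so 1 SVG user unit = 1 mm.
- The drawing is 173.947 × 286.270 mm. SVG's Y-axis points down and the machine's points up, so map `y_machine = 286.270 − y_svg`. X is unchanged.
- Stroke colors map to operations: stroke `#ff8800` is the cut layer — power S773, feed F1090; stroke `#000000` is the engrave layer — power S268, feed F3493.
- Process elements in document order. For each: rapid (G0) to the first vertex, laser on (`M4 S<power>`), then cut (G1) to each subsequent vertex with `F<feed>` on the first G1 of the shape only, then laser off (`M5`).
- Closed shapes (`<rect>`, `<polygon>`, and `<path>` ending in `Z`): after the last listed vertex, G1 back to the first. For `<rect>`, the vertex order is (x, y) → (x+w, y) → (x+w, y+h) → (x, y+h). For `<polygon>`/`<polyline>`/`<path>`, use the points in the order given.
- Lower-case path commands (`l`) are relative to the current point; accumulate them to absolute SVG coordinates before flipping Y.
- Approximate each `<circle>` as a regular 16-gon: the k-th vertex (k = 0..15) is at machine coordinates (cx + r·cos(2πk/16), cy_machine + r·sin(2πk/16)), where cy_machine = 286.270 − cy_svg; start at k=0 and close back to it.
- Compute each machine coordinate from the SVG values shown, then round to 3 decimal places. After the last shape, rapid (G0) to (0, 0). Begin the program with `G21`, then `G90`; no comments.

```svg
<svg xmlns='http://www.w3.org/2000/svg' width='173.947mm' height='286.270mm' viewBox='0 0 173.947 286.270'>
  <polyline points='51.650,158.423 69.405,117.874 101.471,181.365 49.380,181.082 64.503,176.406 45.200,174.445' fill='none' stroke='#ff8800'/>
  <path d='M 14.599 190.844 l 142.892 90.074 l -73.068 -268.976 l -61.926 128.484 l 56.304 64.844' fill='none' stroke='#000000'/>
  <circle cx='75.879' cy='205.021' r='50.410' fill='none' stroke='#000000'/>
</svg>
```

1 u = 1 mm; y_m = 286.270 − y.

[1] `<polyline>` open polyline, #ff8800→cut S773 F1090: (51.650,127.847) → (69.405,168.396) → (101.471,104.905) → (49.380,105.188) → (64.503,109.864) → (45.200,111.825)

[2] `<path>` open polyline, #000000→engrave S268 F3493: (14.599,95.426) → (157.491,5.352) → (84.423,274.328) → (22.497,145.844) → (78.801,81.000)

[3] `<circle>` circle, #000000→engrave S268 F3493: (126.289,81.249) → (122.452,100.540) → (111.524,116.894) → (95.170,127.822) → (75.879,131.659) → (56.588,127.822) → (40.234,116.894) → (29.306,100.540) → (25.469,81.249) → (29.306,61.958) → (40.234,45.604) → (56.588,34.676) → (75.879,30.839) → (95.170,34.676) → (111.524,45.604) → (122.452,61.958) → (126.289,81.249) (closed)

G21
G90
G0 X51.650 Y127.847
M4 S773
G1 X69.405 Y168.396 F1090
G1 X101.471 Y104.905
G1 X49.380 Y105.188
G1 X64.503 Y109.864
G1 X45.200 Y111.825
M5
G0 X14.599 Y95.426
M4 S268
G1 X157.491 Y5.352 F3493
G1 X84.423 Y274.328
G1 X22.497 Y145.844
G1 X78.801 Y81.000
M5
G0 X126.289 Y81.249
M4 S268
G1 X122.452 Y100.540 F3493
G1 X111.524 Y116.894
G1 X95.170 Y127.822
G1 X75.879 Y131.659
G1 X56.588 Y127.822
G1 X40.234 Y116.894
G1 X29.306 Y100.540
G1 X25.469 Y81.249
G1 X29.306 Y61.958
G1 X40.234 Y45.604
G1 X56.588 Y34.676
G1 X75.879 Y30.839
G1 X95.170 Y34.676
G1 X111.524 Y45.604
G1 X122.452 Y61.958
G1 X126.289 Y81.249
M5
G0 X0.000 Y0.000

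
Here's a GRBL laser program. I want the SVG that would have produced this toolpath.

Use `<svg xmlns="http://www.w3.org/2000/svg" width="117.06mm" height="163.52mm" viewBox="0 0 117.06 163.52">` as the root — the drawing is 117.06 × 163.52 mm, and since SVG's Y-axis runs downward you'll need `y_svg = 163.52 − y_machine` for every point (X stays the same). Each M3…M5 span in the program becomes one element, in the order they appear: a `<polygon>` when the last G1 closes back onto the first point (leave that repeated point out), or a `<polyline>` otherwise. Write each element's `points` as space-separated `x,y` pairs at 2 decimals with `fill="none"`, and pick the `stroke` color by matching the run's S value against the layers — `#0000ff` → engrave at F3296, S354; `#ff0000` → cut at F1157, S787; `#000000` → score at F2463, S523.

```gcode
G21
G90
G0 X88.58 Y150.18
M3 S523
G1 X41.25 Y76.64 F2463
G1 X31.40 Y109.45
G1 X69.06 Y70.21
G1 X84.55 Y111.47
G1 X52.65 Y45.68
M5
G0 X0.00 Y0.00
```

<svg xmlns="http://www.w3.org/2000/svg" width="117.06mm" height="163.52mm" viewBox="0 0 117.06 163.52">
  <polyline points="88.58,13.34 41.25,86.88 31.40,54.07 69.06,93.31 84.55,52.05 52.65,117.84" fill="none" stroke="#000000"/>
</svg>

Machine Y-up, SVG Y-down with viewBox height 163.52, so y_svg = 163.52 − y_machine; X carries over. Every run uses S523, so all elements get stroke `#000000` (score).

Run 1: The run is open, so emit a `<polyline>` with points (Y-flipped): 88.58,13.34 41.25,86.88 31.40,54.07 69.06,93.31 84.55,52.05 52.65,117.84.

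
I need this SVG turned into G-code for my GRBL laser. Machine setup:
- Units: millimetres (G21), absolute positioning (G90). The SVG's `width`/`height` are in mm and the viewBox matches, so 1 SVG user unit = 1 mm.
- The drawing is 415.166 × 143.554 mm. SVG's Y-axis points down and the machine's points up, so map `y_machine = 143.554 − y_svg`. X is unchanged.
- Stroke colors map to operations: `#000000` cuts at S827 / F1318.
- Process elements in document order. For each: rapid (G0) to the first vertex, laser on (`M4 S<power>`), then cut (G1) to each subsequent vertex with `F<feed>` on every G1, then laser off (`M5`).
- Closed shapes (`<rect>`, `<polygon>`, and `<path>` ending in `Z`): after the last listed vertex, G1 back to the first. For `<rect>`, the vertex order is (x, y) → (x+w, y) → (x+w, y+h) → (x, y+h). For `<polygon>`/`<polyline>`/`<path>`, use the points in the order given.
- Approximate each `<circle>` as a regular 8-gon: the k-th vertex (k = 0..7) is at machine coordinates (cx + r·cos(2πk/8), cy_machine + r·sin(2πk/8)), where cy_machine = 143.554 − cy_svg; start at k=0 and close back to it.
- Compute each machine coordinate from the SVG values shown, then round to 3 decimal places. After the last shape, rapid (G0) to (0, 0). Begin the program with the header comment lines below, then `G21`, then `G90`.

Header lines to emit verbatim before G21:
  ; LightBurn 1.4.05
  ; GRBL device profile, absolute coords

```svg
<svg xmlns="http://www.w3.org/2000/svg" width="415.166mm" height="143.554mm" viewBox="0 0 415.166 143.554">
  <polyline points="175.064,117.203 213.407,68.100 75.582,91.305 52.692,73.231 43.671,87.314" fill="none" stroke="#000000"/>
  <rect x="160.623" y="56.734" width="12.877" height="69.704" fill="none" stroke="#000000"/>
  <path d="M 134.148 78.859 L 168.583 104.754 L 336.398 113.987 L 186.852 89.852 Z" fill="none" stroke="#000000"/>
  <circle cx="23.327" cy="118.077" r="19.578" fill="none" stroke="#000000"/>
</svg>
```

Since the viewBox matches the mm dimensions, user units are millimetres directly. The only transform is the Y-flip y_m = 143.554 − y_svg.

Shape 1 is a open polyline drawn with `<polyline>`. Its stroke #000000 means cut at S827, F1318. After flipping Y the toolpath is (175.064,26.351) → (213.407,75.454) → (75.582,52.249) → (52.692,70.323) → (43.671,56.240).

Shape 2 is a rectangle drawn with `<rect>`. Its stroke #000000 means cut at S827, F1318. After flipping Y the toolpath is (160.623,86.820) → (173.500,86.820) → (173.500,17.116) → (160.623,17.116) → (160.623,86.820), returning to the start.

Shape 3 is a closed polygon drawn with `<path>`. Its stroke #000000 means cut at S827, F1318. After flipping Y the toolpath is (134.148,64.695) → (168.583,38.800) → (336.398,29.567) → (186.852,53.702) → (134.148,64.695), returning to the start.

Shape 4 is a circle drawn with `<circle>`. Its stroke #000000 means cut at S827, F1318. After flipping Y the toolpath is (42.905,25.477) → (37.171,39.321) → (23.327,45.055) → (9.483,39.321) → (3.749,25.477) → (9.483,11.633) → (23.327,5.899) → (37.171,11.633) → (42.905,25.477), returning to the start.

; LightBurn 1.4.05
; GRBL device profile, absolute coords
G21
G90
G0 X175.064 Y26.351
M4 S827
G1 X213.407 Y75.454 F1318
G1 X75.582 Y52.249 F1318
G1 X52.692 Y70.323 F1318
G1 X43.671 Y56.240 F1318
M5
G0 X160.623 Y86.820
M4 S827
G1 X173.500 Y86.820 F1318
G1 X173.500 Y17.116 F1318
G1 X160.623 Y17.116 F1318
G1 X160.623 Y86.820 F1318
M5
G0 X134.148 Y64.695
M4 S827
G1 X168.583 Y38.800 F1318
G1 X336.398 Y29.567 F1318
G1 X186.852 Y53.702 F1318
G1 X134.148 Y64.695 F1318
M5
G0 X42.905 Y25.477
M4 S827
G1 X37.171 Y39.321 F1318
G1 X23.327 Y45.055 F1318
G1 X9.483 Y39.321 F1318
G1 X3.749 Y25.477 F1318
G1 X9.483 Y11.633 F1318
G1 X23.327 Y5.899 F1318
G1 X37.171 Y11.633 F1318
G1 X42.905 Y25.477 F1318
M5
G0 X0.000 Y0.000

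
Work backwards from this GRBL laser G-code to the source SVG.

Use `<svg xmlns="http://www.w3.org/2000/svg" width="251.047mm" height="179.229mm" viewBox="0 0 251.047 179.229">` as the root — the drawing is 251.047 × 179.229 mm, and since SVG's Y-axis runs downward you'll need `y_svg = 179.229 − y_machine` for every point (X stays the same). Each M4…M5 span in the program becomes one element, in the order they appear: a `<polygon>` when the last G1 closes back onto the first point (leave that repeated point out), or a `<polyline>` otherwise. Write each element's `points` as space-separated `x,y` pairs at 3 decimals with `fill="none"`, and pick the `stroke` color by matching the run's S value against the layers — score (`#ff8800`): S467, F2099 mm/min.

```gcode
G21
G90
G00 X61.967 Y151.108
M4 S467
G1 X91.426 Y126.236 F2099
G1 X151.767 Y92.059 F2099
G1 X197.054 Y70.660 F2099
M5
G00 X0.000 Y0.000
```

y_svg = 179.229 − y_m. Every run uses S467, so all elements get stroke `#ff8800` (score).

[1] open run; points: 61.967,28.121 91.426,52.993 151.767,87.170 197.054,108.569

<svg xmlns="http://www.w3.org/2000/svg" width="251.047mm" height="179.229mm" viewBox="0 0 251.047 179.229">
  <polyline points="61.967,28.121 91.426,52.993 151.767,87.170 197.054,108.569" fill="none" stroke="#ff8800"/>
</svg>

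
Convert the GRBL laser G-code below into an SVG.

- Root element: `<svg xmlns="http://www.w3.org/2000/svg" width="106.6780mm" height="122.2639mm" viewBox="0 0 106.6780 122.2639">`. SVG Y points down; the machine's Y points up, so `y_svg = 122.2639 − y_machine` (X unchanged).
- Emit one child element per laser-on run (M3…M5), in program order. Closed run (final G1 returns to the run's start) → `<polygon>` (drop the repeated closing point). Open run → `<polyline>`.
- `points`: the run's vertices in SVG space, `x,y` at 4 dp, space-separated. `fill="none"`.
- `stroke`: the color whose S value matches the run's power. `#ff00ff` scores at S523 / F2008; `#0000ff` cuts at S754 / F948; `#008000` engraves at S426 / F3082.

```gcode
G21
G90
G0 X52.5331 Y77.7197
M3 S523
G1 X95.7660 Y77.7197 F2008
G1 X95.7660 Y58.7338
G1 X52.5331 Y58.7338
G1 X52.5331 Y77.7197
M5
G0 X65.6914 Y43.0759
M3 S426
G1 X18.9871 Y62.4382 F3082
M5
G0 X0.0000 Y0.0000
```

Machine Y-up, SVG Y-down with viewBox height 122.2639, so y_svg = 122.2639 − y_machine; X carries over.

Run 1: power S523 maps to stroke `#ff00ff` (score). The run returns to its start, so emit a `<polygon>` with points (Y-flipped): 52.5331,44.5442 95.7660,44.5442 95.7660,63.5301 52.5331,63.5301.

Run 2: power S426 maps to stroke `#008000` (engrave). The run is open, so emit a `<polyline>` with points (Y-flipped): 65.6914,79.1880 18.9871,59.8257.

<svg xmlns="http://www.w3.org/2000/svg" width="106.6780mm" height="122.2639mm" viewBox="0 0 106.6780 122.2639">
  <polygon points="52.5331,44.5442 95.7660,44.5442 95.7660,63.5301 52.5331,63.5301" fill="none" stroke="#ff00ff"/>
  <polyline points="65.6914,79.1880 18.9871,59.8257" fill="none" stroke="#008000"/>
</svg>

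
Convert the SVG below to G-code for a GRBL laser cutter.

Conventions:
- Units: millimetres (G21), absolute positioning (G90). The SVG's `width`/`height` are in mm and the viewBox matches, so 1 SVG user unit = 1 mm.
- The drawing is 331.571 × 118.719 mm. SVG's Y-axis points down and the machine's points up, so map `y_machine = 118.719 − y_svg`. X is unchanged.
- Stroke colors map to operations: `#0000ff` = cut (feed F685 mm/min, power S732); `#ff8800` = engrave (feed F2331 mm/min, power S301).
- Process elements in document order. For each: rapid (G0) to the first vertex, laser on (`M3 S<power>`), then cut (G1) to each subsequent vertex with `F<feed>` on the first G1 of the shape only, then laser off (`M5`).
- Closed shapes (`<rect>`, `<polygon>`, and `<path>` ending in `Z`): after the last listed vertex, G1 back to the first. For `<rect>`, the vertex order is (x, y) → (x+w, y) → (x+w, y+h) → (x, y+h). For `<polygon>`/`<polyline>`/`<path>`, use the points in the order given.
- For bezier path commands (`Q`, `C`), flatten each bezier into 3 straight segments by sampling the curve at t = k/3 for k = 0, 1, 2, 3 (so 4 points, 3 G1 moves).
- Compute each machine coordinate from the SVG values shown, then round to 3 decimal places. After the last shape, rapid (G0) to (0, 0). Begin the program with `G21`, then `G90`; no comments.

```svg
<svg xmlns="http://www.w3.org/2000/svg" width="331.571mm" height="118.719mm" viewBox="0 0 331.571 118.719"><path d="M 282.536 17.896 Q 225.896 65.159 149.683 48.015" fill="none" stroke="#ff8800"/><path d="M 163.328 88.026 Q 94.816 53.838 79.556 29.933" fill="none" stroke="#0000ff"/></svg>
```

1 u = 1 mm; y_m = 118.719 − y.

[1] `<path>` quadratic bezier, #ff8800→engrave S301 F2331: (282.536,100.823) → (242.601,76.471) → (198.317,66.431) → (149.683,70.704)

[2] `<path>` quadratic bezier, #0000ff→cut S732 F685: (163.328,30.693) → (123.570,52.342) → (95.646,71.707) → (79.556,88.786)

G21
G90
G0 X282.536 Y100.823
M3 S301
G1 X242.601 Y76.471 F2331
G1 X198.317 Y66.431
G1 X149.683 Y70.704
M5
G0 X163.328 Y30.693
M3 S732
G1 X123.570 Y52.342 F685
G1 X95.646 Y71.707
G1 X79.556 Y88.786
M5
G0 X0.000 Y0.000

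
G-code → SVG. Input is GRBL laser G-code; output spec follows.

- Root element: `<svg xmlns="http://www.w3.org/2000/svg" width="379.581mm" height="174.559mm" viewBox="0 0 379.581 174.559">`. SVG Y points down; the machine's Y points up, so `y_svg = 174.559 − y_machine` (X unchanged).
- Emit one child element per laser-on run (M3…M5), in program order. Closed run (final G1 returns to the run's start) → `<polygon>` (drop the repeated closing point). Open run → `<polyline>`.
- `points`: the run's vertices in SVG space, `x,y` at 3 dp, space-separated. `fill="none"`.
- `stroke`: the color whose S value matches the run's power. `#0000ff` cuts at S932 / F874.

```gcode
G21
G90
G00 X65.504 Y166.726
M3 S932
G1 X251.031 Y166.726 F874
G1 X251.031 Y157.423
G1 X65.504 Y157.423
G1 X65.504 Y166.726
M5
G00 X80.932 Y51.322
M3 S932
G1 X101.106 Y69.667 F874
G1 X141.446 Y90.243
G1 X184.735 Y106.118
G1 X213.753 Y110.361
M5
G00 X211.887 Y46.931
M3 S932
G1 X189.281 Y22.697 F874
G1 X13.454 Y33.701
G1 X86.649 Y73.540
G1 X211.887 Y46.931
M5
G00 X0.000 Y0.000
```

<svg xmlns="http://www.w3.org/2000/svg" width="379.581mm" height="174.559mm" viewBox="0 0 379.581 174.559">
  <polygon points="65.504,7.833 251.031,7.833 251.031,17.136 65.504,17.136" fill="none" stroke="#0000ff"/>
  <polyline points="80.932,123.237 101.106,104.892 141.446,84.316 184.735,68.441 213.753,64.198" fill="none" stroke="#0000ff"/>
  <polygon points="211.887,127.628 189.281,151.862 13.454,140.858 86.649,101.019" fill="none" stroke="#0000ff"/>
</svg>

Machine Y-up, SVG Y-down with viewBox height 174.559, so y_svg = 174.559 − y_machine; X carries over. Every run uses S932, so all elements get stroke `#0000ff` (cut).

Run 1: The run returns to its start, so emit a `<polygon>` with points (Y-flipped): 65.504,7.833 251.031,7.833 251.031,17.136 65.504,17.136.

Run 2: The run is open, so emit a `<polyline>` with points (Y-flipped): 80.932,123.237 101.106,104.892 141.446,84.316 184.735,68.441 213.753,64.198.

Run 3: The run returns to its start, so emit a `<polygon>` with points (Y-flipped): 211.887,127.628 189.281,151.862 13.454,140.858 86.649,101.019.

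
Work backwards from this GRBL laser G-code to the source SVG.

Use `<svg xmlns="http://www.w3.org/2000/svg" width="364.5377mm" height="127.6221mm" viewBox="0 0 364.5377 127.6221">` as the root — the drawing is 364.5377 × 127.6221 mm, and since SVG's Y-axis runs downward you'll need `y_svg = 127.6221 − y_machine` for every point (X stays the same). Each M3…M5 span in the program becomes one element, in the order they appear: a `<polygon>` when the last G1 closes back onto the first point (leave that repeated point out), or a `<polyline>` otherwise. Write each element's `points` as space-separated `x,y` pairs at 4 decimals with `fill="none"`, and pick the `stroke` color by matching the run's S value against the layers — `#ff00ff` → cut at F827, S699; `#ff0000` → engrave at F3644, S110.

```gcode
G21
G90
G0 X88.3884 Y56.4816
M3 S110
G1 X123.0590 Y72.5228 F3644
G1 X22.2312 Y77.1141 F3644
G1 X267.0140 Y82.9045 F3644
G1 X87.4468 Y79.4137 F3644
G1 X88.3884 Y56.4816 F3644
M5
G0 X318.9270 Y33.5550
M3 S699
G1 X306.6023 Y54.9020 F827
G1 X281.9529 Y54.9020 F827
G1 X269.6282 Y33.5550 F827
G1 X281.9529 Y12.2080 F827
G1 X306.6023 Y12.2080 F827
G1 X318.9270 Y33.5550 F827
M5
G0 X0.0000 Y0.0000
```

Machine Y-up, SVG Y-down with viewBox height 127.6221, so y_svg = 127.6221 − y_machine; X carries over.

Run 1: S110 ⇒ engrave layer `#ff0000`. The run returns to its start, so emit a `<polygon>` with points (Y-flipped): 88.3884,71.1405 123.0590,55.0993 22.2312,50.5080 267.0140,44.7176 87.4468,48.2084.

Run 2: power S699 maps to stroke `#ff00ff` (cut). The run returns to its start, so emit a `<polygon>` with points (Y-flipped): 318.9270,94.0671 306.6023,72.7201 281.9529,72.7201 269.6282,94.0671 281.9529,115.4141 306.6023,115.4141.

<svg xmlns="http://www.w3.org/2000/svg" width="364.5377mm" height="127.6221mm" viewBox="0 0 364.5377 127.6221">
  <polygon points="88.3884,71.1405 123.0590,55.0993 22.2312,50.5080 267.0140,44.7176 87.4468,48.2084" fill="none" stroke="#ff0000"/>
  <polygon points="318.9270,94.0671 306.6023,72.7201 281.9529,72.7201 269.6282,94.0671 281.9529,115.4141 306.6023,115.4141" fill="none" stroke="#ff00ff"/>
</svg>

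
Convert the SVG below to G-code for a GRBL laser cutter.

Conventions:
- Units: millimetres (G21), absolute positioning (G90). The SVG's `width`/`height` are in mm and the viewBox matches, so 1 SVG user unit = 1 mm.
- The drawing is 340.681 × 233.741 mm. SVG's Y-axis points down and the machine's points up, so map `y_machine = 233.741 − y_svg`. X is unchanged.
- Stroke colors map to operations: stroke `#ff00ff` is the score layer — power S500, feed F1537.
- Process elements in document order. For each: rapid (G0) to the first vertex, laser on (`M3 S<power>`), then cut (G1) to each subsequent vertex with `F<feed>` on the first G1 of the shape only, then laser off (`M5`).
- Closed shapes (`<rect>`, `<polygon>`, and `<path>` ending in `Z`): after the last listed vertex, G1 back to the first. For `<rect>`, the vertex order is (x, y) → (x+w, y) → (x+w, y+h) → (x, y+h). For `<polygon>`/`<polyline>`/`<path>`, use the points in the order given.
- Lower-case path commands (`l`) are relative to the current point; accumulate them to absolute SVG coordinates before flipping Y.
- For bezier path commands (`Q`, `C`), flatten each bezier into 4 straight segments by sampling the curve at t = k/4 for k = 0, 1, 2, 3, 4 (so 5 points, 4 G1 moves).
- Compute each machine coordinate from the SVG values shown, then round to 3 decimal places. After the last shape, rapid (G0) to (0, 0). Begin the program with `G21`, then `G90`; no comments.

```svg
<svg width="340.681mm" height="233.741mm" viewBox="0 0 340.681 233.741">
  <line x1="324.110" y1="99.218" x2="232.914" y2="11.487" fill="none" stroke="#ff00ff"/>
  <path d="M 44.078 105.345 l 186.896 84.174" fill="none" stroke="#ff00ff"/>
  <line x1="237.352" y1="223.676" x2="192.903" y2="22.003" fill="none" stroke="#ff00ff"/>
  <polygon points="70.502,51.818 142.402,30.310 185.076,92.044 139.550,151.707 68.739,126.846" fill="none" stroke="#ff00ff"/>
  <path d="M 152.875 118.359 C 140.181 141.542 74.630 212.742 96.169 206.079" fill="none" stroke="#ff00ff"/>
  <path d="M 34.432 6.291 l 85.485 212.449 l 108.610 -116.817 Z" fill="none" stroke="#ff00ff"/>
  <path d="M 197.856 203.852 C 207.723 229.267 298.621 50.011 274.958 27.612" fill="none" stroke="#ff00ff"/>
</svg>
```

G21
G90
G0 X324.110 Y134.523
M3 S500
G1 X232.914 Y222.254 F1537
M5
G0 X44.078 Y128.396
M3 S500
G1 X230.974 Y44.222 F1537
M5
G0 X237.352 Y10.065
M3 S500
G1 X192.903 Y211.738 F1537
M5
G0 X70.502 Y181.923
M3 S500
G1 X142.402 Y203.431 F1537
G1 X185.076 Y141.697
G1 X139.550 Y82.034
G1 X68.739 Y106.895
G1 X70.502 Y181.923
M5
G0 X152.875 Y115.382
M3 S500
G1 X135.630 Y90.958 F1537
G1 X111.685 Y60.330
G1 X94.157 Y35.297
G1 X96.169 Y27.662
M5
G0 X34.432 Y227.450
M3 S500
G1 X119.917 Y15.001 F1537
G1 X228.527 Y131.818
G1 X34.432 Y227.450
M5
G0 X197.856 Y29.889
M3 S500
G1 X217.393 Y43.555 F1537
G1 X248.981 Y100.079
G1 X274.281 Y165.568
G1 X274.958 Y206.129
M5
G0 X0.000 Y0.000

viewBox `0 0 340.681 233.741` with mm width/height → 1 unit = 1 mm. Flip: y_m = 233.741 − y_svg.

**Shape 1** — `<line>` line segment, stroke `#ff00ff` → score (S500, F1537). Machine vertices: (324.110,134.523) → (232.914,222.254). Open path.

**Shape 2** — `<path>` line segment, stroke `#ff00ff` → score (S500, F1537). Machine vertices: (44.078,128.396) → (230.974,44.222). Open path.

**Shape 3** — `<line>` line segment, stroke `#ff00ff` → score (S500, F1537). Machine vertices: (237.352,10.065) → (192.903,211.738). Open path.

**Shape 4** — `<polygon>` regular polygon, stroke `#ff00ff` → score (S500, F1537). Machine vertices: (70.502,181.923) → (142.402,203.431) → (185.076,141.697) → (139.550,82.034) → (68.739,106.895) → (70.502,181.923). Closed: final G1 returns to the first vertex.

**Shape 5** — `<path>` cubic bezier, stroke `#ff00ff` → score (S500, F1537). Control points (SVG): P0=(152.875,118.359), P1=(140.181,141.542), P2=(74.630,212.742), P3=(96.169,206.079); sampled at t=k/4. Machine vertices: (152.875,115.382) → (135.630,90.958) → (111.685,60.330) → (94.157,35.297) → (96.169,27.662). Open path.

**Shape 6** — `<path>` closed polygon, stroke `#ff00ff` → score (S500, F1537). Machine vertices: (34.432,227.450) → (119.917,15.001) → (228.527,131.818) → (34.432,227.450). Closed: final G1 returns to the first vertex.

**Shape 7** — `<path>` cubic bezier, stroke `#ff00ff` → score (S500, F1537). Control points (SVG): P0=(197.856,203.852), P1=(207.723,229.267), P2=(298.621,50.011), P3=(274.958,27.612); sampled at t=k/4. Machine vertices: (197.856,29.889) → (217.393,43.555) → (248.981,100.079) → (274.281,165.568) → (274.958,206.129). Open path.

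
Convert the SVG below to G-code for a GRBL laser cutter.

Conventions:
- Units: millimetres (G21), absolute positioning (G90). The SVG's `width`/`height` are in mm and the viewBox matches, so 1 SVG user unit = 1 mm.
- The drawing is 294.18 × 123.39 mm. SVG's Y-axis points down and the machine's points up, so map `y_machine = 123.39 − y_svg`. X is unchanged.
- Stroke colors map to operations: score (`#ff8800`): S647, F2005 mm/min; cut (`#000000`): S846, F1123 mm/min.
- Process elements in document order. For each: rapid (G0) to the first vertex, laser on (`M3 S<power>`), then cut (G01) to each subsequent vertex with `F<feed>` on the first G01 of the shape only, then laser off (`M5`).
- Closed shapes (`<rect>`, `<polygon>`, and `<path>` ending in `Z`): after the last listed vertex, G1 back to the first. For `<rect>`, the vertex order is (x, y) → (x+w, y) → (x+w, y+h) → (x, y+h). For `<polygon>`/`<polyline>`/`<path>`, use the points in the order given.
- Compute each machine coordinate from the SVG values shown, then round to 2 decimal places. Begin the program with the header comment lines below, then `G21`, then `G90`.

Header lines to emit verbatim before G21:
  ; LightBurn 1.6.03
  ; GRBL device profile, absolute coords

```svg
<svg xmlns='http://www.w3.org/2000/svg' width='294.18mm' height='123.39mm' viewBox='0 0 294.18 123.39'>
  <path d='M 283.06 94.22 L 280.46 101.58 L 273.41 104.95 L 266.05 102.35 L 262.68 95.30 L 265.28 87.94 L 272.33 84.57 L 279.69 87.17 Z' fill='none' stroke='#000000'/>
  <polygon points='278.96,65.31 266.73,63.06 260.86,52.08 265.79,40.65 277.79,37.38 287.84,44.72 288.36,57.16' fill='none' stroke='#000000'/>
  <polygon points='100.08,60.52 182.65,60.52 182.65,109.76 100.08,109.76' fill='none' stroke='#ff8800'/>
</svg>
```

; LightBurn 1.6.03
; GRBL device profile, absolute coords
G21
G90
G0 X283.06 Y29.17
M3 S846
G01 X280.46 Y21.81 F1123
G01 X273.41 Y18.44
G01 X266.05 Y21.04
G01 X262.68 Y28.09
G01 X265.28 Y35.45
G01 X272.33 Y38.82
G01 X279.69 Y36.22
G01 X283.06 Y29.17
M5
G0 X278.96 Y58.08
M3 S846
G01 X266.73 Y60.33 F1123
G01 X260.86 Y71.31
G01 X265.79 Y82.74
G01 X277.79 Y86.01
G01 X287.84 Y78.67
G01 X288.36 Y66.23
G01 X278.96 Y58.08
M5
G0 X100.08 Y62.87
M3 S647
G01 X182.65 Y62.87 F2005
G01 X182.65 Y13.63
G01 X100.08 Y13.63
G01 X100.08 Y62.87
M5

Since the viewBox matches the mm dimensions, user units are millimetres directly. The only transform is the Y-flip y_m = 123.39 − y_svg.

Shape 1 is a regular polygon drawn with `<path>`. Its stroke #000000 means cut at S846, F1123. After flipping Y the toolpath is (283.06,29.17) → (280.46,21.81) → (273.41,18.44) → (266.05,21.04) → (262.68,28.09) → (265.28,35.45) → (272.33,38.82) → (279.69,36.22) → (283.06,29.17), returning to the start.

Shape 2 is a regular polygon drawn with `<polygon>`. Its stroke #000000 means cut at S846, F1123. After flipping Y the toolpath is (278.96,58.08) → (266.73,60.33) → (260.86,71.31) → (265.79,82.74) → (277.79,86.01) → (287.84,78.67) → (288.36,66.23) → (278.96,58.08), returning to the start.

Shape 3 is a rectangle drawn with `<polygon>`. Its stroke #ff8800 means score at S647, F2005. After flipping Y the toolpath is (100.08,62.87) → (182.65,62.87) → (182.65,13.63) → (100.08,13.63) → (100.08,62.87), returning to the start.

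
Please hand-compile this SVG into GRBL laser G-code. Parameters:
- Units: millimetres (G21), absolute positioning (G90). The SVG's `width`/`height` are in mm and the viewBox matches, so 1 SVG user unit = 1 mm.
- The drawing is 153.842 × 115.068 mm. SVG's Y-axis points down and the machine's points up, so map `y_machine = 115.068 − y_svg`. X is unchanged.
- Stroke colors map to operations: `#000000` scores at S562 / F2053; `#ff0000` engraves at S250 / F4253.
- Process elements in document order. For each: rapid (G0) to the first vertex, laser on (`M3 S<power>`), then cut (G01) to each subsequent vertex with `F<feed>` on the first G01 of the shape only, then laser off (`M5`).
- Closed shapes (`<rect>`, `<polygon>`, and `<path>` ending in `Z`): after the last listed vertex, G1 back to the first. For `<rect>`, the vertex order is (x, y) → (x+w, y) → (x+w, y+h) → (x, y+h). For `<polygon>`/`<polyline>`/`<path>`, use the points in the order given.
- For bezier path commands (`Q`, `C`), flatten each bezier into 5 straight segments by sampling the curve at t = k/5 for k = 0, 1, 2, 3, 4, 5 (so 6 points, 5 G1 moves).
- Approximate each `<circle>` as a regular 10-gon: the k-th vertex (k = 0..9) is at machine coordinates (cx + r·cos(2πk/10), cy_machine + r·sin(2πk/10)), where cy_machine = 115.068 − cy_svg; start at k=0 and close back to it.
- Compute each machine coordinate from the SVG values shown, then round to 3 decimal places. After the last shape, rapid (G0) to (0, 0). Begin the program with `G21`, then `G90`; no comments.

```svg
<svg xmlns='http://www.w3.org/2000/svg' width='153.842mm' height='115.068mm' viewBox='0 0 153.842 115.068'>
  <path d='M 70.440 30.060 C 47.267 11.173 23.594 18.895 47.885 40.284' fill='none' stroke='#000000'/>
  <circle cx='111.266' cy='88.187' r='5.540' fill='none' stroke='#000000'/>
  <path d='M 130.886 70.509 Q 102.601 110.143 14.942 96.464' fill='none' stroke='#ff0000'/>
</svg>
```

viewBox `0 0 153.842 115.068` with mm width/height → 1 unit = 1 mm. Flip: y_m = 115.068 − y_svg.

**Shape 1** — `<path>` cubic bezier, stroke `#000000` → score (S562, F2053). Control points (SVG): P0=(70.440,30.060), P1=(47.267,11.173), P2=(23.594,18.895), P3=(47.885,40.284); sampled at t=k/5. Machine vertices: (70.440,85.008) → (56.864,93.251) → (45.494,95.728) → (38.657,93.062) → (38.678,85.874) → (47.885,74.784). Open path.

**Shape 2** — `<circle>` circle, stroke `#000000` → score (S562, F2053). Machine vertices: (116.806,26.881) → (115.748,30.137) → (112.978,32.150) → (109.554,32.150) → (106.784,30.137) → (105.726,26.881) → (106.784,23.625) → (109.554,21.612) → (112.978,21.612) → (115.748,23.625) → (116.806,26.881). Closed: final G1 returns to the first vertex.

**Shape 3** — `<path>` quadratic bezier, stroke `#ff0000` → engrave (S250, F4253). Control points (SVG): P0=(130.886,70.509), P1=(102.601,110.143), P2=(14.942,96.464); sampled at t=k/5. Machine vertices: (130.886,44.559) → (117.197,30.838) → (98.758,21.382) → (75.569,16.191) → (47.631,15.265) → (14.942,18.604). Open path.

G21
G90
G0 X70.440 Y85.008
M3 S562
G01 X56.864 Y93.251 F2053
G01 X45.494 Y95.728
G01 X38.657 Y93.062
G01 X38.678 Y85.874
G01 X47.885 Y74.784
M5
G0 X116.806 Y26.881
M3 S562
G01 X115.748 Y30.137 F2053
G01 X112.978 Y32.150
G01 X109.554 Y32.150
G01 X106.784 Y30.137
G01 X105.726 Y26.881
G01 X106.784 Y23.625
G01 X109.554 Y21.612
G01 X112.978 Y21.612
G01 X115.748 Y23.625
G01 X116.806 Y26.881
M5
G0 X130.886 Y44.559
M3 S250
G01 X117.197 Y30.838 F4253
G01 X98.758 Y21.382
G01 X75.569 Y16.191
G01 X47.631 Y15.265
G01 X14.942 Y18.604
M5
G0 X0.000 Y0.000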